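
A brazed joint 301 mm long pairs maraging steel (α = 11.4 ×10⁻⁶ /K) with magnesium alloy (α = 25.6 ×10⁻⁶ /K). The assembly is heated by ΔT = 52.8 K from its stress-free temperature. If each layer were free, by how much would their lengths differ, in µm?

Δα = |11.4 − 25.6|×10⁻⁶/K = 14.2×10⁻⁶/K.
ΔL_mismatch = Δα·L·ΔT = 14.2×10⁻⁶ × 301.0 mm × 52.8 K = 226 µm.

226 µm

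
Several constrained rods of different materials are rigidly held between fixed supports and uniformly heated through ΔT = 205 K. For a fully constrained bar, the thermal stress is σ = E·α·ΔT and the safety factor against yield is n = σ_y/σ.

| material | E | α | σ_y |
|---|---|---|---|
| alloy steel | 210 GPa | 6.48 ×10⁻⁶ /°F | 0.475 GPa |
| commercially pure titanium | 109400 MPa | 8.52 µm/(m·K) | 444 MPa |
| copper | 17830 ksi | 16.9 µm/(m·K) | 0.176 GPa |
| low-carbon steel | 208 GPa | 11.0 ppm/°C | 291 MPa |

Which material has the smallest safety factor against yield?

In consistent units (E in GPa, α in ×10⁻⁶/K, σ_y in MPa):
  alloy steel: E = 210.0, α = 11.7, σ_y = 475.0 → σ = 502 MPa, n = 0.946
  commercially pure titanium: E = 109.4, α = 8.52, σ_y = 444.0 → σ = 191 MPa, n = 2.32
  copper: E = 122.9, α = 16.9, σ_y = 176.0 → σ = 426 MPa, n = 0.413
  low-carbon steel: E = 208.0, α = 11.0, σ_y = 291.0 → σ = 469 MPa, n = 0.620
The minimum is copper at n = 0.413.

copper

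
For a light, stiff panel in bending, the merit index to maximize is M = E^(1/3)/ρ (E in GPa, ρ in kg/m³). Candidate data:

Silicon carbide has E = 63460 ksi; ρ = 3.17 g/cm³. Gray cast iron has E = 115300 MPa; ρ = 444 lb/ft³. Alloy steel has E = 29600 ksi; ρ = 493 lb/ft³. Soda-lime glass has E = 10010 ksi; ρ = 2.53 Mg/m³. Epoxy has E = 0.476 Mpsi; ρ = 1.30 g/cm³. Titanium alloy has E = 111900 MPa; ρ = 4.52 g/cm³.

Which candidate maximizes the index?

silicon carbide

Putting every candidate on a common basis:
  silicon carbide: E = 437.5 GPa, ρ = 3170 kg/m³
  gray cast iron: E = 115.3 GPa, ρ = 7112 kg/m³
  alloy steel: E = 204.1 GPa, ρ = 7897 kg/m³
  soda-lime glass: E = 69.02 GPa, ρ = 2530 kg/m³
  epoxy: E = 3.282 GPa, ρ = 1300 kg/m³
  titanium alloy: E = 111.9 GPa, ρ = 4520 kg/m³
  silicon carbide: M = 2.39×10⁻³
  soda-lime glass: M = 1.62×10⁻³
  epoxy: M = 1.14×10⁻³
  titanium alloy: M = 1.07×10⁻³
  alloy steel: M = 0.746×10⁻³
  gray cast iron: M = 0.684×10⁻³
Silicon carbide ranks first.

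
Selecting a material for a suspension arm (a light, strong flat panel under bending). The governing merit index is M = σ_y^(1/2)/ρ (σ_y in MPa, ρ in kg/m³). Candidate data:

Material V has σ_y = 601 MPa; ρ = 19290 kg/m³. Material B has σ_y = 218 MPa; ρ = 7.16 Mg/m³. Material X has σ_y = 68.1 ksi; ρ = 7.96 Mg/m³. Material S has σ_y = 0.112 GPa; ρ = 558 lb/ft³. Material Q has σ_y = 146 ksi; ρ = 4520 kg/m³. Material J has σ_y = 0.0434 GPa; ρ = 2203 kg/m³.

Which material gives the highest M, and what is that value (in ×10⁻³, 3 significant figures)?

material Q, M = 7.02×10⁻³

In SI units:
  material V: σ_y = 601.0 MPa, ρ = 19290 kg/m³
  material B: σ_y = 218.0 MPa, ρ = 7160 kg/m³
  material X: σ_y = 469.5 MPa, ρ = 7960 kg/m³
  material S: σ_y = 112.0 MPa, ρ = 8938 kg/m³
  material Q: σ_y = 1007 MPa, ρ = 4520 kg/m³
  material J: σ_y = 43.40 MPa, ρ = 2203 kg/m³
  material Q: M = 7.02×10⁻³
  material J: M = 2.99×10⁻³
  material X: M = 2.72×10⁻³
  material B: M = 2.06×10⁻³
  material V: M = 1.27×10⁻³
  material S: M = 1.18×10⁻³
Material Q has the largest M.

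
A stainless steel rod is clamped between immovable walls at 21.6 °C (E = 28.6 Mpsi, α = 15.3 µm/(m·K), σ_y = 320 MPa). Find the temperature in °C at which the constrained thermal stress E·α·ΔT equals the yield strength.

128 °C

E = 28.6 Mpsi = 197.2 GPa.
E·α·ΔT = 320.0 MPa ⇒ ΔT = 320.0 / (197.2×10³ × 15.3×10⁻⁶) = 106.1 K.
T = 21.6 + 106.1 = 127.7 °C.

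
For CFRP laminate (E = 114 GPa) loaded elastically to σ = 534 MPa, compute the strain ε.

4.68×10⁻³

ε = σ/E = 534 / 114000 = 4.68×10⁻³.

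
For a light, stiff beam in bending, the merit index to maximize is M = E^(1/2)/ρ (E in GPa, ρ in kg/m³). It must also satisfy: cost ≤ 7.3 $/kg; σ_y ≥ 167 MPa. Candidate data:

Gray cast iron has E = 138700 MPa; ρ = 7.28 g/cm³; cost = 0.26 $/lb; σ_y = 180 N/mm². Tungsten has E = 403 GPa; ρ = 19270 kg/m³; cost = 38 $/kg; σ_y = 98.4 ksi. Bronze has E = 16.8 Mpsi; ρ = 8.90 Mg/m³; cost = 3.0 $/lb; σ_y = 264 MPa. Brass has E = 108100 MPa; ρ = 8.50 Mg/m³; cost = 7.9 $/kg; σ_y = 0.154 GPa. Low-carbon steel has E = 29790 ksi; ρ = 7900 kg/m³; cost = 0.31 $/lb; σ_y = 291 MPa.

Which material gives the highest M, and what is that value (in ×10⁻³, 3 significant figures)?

Screen on constraints: cost ≤ 7.3 $/kg; σ_y ≥ 167 MPa. Survivors: gray cast iron, bronze, low-carbon steel.
Putting every candidate on a common basis:
  gray cast iron: E = 138.7 GPa, ρ = 7280 kg/m³
  bronze: E = 115.8 GPa, ρ = 8900 kg/m³
  low-carbon steel: E = 205.4 GPa, ρ = 7900 kg/m³
  low-carbon steel: M = 1.81×10⁻³
  gray cast iron: M = 1.62×10⁻³
  bronze: M = 1.21×10⁻³
Low-carbon steel ranks first.

low-carbon steel, M = 1.81×10⁻³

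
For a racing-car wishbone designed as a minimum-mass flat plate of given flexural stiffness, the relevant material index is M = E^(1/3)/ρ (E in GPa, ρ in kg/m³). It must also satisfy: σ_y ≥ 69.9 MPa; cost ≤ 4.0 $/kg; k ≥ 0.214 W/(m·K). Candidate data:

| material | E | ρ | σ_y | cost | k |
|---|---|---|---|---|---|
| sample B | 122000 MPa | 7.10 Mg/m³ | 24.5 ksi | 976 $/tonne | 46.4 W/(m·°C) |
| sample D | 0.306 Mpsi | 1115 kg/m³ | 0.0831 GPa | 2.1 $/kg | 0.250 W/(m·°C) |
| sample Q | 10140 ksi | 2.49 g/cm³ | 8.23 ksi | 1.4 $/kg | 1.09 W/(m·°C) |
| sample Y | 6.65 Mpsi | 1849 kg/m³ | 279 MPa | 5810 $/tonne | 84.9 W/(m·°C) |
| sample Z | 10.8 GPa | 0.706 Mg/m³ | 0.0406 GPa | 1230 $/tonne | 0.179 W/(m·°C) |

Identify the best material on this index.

sample D

Screen on constraints: σ_y ≥ 69.9 MPa; cost ≤ 4.0 $/kg; k ≥ 0.214 W/(m·K). Survivors: sample B, sample D.
Normalizing units and computing the index:
  sample B: E = 122.0 GPa, ρ = 7100 kg/m³
  sample D: E = 2.110 GPa, ρ = 1115 kg/m³
  sample D: M = 1.15×10⁻³
  sample B: M = 0.699×10⁻³
The maximum is for sample D.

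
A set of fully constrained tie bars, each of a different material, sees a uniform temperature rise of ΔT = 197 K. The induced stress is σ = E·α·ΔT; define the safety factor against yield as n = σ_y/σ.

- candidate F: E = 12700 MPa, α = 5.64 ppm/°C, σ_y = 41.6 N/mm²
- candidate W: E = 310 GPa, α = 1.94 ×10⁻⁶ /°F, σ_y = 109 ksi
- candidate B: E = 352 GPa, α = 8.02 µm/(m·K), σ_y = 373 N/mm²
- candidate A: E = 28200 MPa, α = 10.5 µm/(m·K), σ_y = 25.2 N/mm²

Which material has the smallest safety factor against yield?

candidate A

Converting E to GPa, α to ×10⁻⁶/K, σ_y to MPa, then σ and n for each:
  candidate F: E = 12.70, α = 5.64, σ_y = 41.60 → σ = 14.1 MPa, n = 2.95
  candidate W: E = 310.0, α = 3.49, σ_y = 751.5 → σ = 213 MPa, n = 3.52
  candidate B: E = 352.0, α = 8.02, σ_y = 373.0 → σ = 556 MPa, n = 0.671
  candidate A: E = 28.20, α = 10.5, σ_y = 25.20 → σ = 58.3 MPa, n = 0.432
The minimum is candidate A at n = 0.432.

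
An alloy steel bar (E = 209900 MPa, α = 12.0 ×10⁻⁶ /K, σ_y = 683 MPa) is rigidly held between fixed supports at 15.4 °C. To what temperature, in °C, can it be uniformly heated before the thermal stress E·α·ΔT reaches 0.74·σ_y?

E = 209900 MPa = 209.9 GPa.
E·α·ΔT = 505.4 MPa ⇒ ΔT = 505.4 / (209.9×10³ × 12.0×10⁻⁶) = 200.7 K.
T = 15.4 + 200.7 = 216.1 °C.

216 °C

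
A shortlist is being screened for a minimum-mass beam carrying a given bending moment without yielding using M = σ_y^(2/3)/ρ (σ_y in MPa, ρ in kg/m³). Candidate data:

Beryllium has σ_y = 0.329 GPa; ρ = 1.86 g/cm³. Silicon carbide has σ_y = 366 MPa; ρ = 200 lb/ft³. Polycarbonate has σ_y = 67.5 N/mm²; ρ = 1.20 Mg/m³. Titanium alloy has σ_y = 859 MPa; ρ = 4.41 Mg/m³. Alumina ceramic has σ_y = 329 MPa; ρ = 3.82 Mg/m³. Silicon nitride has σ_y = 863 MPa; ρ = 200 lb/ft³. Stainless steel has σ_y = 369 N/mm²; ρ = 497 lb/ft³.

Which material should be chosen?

Normalizing units and computing the index:
  beryllium: σ_y = 329.0 MPa, ρ = 1860 kg/m³
  silicon carbide: σ_y = 366.0 MPa, ρ = 3204 kg/m³
  polycarbonate: σ_y = 67.50 MPa, ρ = 1200 kg/m³
  titanium alloy: σ_y = 859.0 MPa, ρ = 4410 kg/m³
  alumina ceramic: σ_y = 329.0 MPa, ρ = 3820 kg/m³
  silicon nitride: σ_y = 863.0 MPa, ρ = 3204 kg/m³
  stainless steel: σ_y = 369.0 MPa, ρ = 7961 kg/m³
  silicon nitride: M = 28.3×10⁻³
  beryllium: M = 25.6×10⁻³
  titanium alloy: M = 20.5×10⁻³
  silicon carbide: M = 16.0×10⁻³
  polycarbonate: M = 13.8×10⁻³
  alumina ceramic: M = 12.5×10⁻³
  stainless steel: M = 6.46×10⁻³
Silicon nitride ranks first.

silicon nitride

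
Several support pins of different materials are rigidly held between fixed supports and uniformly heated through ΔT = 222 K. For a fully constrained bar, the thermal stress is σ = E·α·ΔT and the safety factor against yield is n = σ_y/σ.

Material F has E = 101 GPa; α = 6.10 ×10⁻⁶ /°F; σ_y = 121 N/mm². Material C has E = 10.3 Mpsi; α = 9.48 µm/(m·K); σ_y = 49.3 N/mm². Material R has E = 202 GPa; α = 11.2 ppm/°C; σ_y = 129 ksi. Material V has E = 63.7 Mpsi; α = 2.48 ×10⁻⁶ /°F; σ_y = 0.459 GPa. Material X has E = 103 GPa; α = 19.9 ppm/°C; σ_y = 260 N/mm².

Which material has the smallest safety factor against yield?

material C

Converting E to GPa, α to ×10⁻⁶/K, σ_y to MPa, then σ and n for each:
  material F: E = 101.0, α = 11.0, σ_y = 121.0 → σ = 246 MPa, n = 0.491
  material C: E = 71.02, α = 9.48, σ_y = 49.30 → σ = 149 MPa, n = 0.330
  material R: E = 202.0, α = 11.2, σ_y = 889.4 → σ = 502 MPa, n = 1.77
  material V: E = 439.2, α = 4.46, σ_y = 459.0 → σ = 435 MPa, n = 1.05
  material X: E = 103.0, α = 19.9, σ_y = 260.0 → σ = 455 MPa, n = 0.571
Material C has the lowest safety factor, n = 0.330.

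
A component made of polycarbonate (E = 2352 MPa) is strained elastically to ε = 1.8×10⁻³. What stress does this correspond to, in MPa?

E = 2352 MPa = 2.352 GPa.
σ = E·ε = 2352 MPa × 1.8×10⁻³ = 4.23 MPa.

4.23 MPa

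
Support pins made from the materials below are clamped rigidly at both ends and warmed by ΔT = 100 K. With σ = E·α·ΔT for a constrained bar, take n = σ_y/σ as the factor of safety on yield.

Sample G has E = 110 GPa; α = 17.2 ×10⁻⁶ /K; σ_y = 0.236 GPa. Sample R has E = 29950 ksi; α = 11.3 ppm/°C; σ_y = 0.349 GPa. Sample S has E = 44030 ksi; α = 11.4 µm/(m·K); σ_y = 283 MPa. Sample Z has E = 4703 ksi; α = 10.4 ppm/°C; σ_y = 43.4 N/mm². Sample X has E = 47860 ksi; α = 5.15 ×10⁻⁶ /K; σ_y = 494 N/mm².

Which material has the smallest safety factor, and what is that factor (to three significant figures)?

sample S, n = 0.818

Per material, after unit conversion:
  sample G: E = 110.0, α = 17.2, σ_y = 236.0 → σ = 189 MPa, n = 1.25
  sample R: E = 206.5, α = 11.3, σ_y = 349.0 → σ = 233 MPa, n = 1.50
  sample S: E = 303.6, α = 11.4, σ_y = 283.0 → σ = 346 MPa, n = 0.818
  sample Z: E = 32.43, α = 10.4, σ_y = 43.40 → σ = 33.7 MPa, n = 1.29
  sample X: E = 330.0, α = 5.15, σ_y = 494.0 → σ = 170 MPa, n = 2.91
Smallest n: sample S with n = 0.818.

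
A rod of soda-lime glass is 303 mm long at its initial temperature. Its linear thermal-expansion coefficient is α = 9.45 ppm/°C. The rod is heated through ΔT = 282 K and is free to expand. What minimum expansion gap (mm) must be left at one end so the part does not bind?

0.807 mm

ΔL = α·L₀·ΔT = 9.45×10⁻⁶ × 303 mm × 282.0 K = 0.807 mm.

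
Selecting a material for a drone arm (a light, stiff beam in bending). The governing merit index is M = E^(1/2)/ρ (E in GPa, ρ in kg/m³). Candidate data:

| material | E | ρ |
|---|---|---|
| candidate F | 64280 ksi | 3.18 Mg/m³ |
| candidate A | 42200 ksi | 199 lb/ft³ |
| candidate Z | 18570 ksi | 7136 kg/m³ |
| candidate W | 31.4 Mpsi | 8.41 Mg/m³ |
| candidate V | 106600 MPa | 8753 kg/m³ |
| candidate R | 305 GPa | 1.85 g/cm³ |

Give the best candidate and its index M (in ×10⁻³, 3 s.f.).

candidate R, M = 9.44×10⁻³

After converting to SI:
  candidate F: E = 443.2 GPa, ρ = 3180 kg/m³
  candidate A: E = 291.0 GPa, ρ = 3188 kg/m³
  candidate Z: E = 128.0 GPa, ρ = 7136 kg/m³
  candidate W: E = 216.5 GPa, ρ = 8410 kg/m³
  candidate V: E = 106.6 GPa, ρ = 8753 kg/m³
  candidate R: E = 305.0 GPa, ρ = 1850 kg/m³
  candidate R: M = 9.44×10⁻³
  candidate F: M = 6.62×10⁻³
  candidate A: M = 5.35×10⁻³
  candidate W: M = 1.75×10⁻³
  candidate Z: M = 1.59×10⁻³
  candidate V: M = 1.18×10⁻³
The maximum is for candidate R.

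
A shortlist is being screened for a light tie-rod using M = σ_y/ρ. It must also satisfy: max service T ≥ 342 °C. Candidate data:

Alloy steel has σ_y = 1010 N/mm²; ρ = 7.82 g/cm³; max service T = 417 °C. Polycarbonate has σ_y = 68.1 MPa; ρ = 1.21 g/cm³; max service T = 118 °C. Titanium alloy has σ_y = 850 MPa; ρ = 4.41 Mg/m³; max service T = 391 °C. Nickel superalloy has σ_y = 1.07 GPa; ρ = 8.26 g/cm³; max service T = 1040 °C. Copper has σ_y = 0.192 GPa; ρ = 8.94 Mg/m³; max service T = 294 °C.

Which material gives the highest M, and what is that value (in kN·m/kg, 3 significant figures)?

Screen on constraints: max service T ≥ 342 °C. Survivors: alloy steel, titanium alloy, nickel superalloy.
In SI units:
  alloy steel: σ_y = 1010 MPa, ρ = 7820 kg/m³
  titanium alloy: σ_y = 850.0 MPa, ρ = 4410 kg/m³
  nickel superalloy: σ_y = 1070 MPa, ρ = 8260 kg/m³
  titanium alloy: M = 193 kN·m/kg
  nickel superalloy: M = 130 kN·m/kg
  alloy steel: M = 129 kN·m/kg
Titanium alloy has the largest M.

titanium alloy, M = 193 kN·m/kg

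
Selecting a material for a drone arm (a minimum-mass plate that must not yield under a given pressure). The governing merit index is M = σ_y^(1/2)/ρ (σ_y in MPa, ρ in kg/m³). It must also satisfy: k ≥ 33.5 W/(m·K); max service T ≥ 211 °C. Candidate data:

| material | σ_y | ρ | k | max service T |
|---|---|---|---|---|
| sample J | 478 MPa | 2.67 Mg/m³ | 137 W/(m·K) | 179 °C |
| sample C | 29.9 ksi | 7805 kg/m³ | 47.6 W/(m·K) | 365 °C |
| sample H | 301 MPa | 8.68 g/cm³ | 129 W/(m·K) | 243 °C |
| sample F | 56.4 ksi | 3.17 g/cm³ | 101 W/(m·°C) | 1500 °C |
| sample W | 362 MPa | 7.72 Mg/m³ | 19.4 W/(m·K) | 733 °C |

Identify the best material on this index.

sample F

Screen on constraints: k ≥ 33.5 W/(m·K); max service T ≥ 211 °C. Survivors: sample C, sample H, sample F.
After converting to SI:
  sample C: σ_y = 206.2 MPa, ρ = 7805 kg/m³
  sample H: σ_y = 301.0 MPa, ρ = 8680 kg/m³
  sample F: σ_y = 388.9 MPa, ρ = 3170 kg/m³
  sample F: M = 6.22×10⁻³
  sample H: M = 2.00×10⁻³
  sample C: M = 1.84×10⁻³
The maximum is for sample F.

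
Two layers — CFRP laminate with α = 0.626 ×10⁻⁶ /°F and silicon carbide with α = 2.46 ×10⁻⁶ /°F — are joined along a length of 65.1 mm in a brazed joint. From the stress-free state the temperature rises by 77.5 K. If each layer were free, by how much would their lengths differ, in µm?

CFRP laminate: α = 0.626×10⁻⁶/°F × 9/5 = 1.13×10⁻⁶/K.
silicon carbide: α = 2.46×10⁻⁶/°F × 9/5 = 4.43×10⁻⁶/K.
Δα = |1.13 − 4.43|×10⁻⁶/K = 3.30×10⁻⁶/K.
ΔL_mismatch = Δα·L·ΔT = 3.30×10⁻⁶ × 65.1 mm × 77.5 K = 16.7 µm.

16.7 µm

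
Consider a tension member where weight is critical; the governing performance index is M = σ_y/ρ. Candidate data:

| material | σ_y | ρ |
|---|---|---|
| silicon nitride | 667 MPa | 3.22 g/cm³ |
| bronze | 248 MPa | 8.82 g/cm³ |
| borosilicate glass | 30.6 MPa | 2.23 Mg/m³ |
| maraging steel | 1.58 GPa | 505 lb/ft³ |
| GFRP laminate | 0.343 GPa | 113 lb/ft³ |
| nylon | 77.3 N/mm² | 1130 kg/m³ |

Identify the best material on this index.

silicon nitride

After converting to SI:
  silicon nitride: σ_y = 667.0 MPa, ρ = 3220 kg/m³
  bronze: σ_y = 248.0 MPa, ρ = 8820 kg/m³
  borosilicate glass: σ_y = 30.60 MPa, ρ = 2230 kg/m³
  maraging steel: σ_y = 1580 MPa, ρ = 8089 kg/m³
  GFRP laminate: σ_y = 343.0 MPa, ρ = 1810 kg/m³
  nylon: σ_y = 77.30 MPa, ρ = 1130 kg/m³
  silicon nitride: M = 207 kN·m/kg
  maraging steel: M = 195 kN·m/kg
  GFRP laminate: M = 189 kN·m/kg
  nylon: M = 68.4 kN·m/kg
  bronze: M = 28.1 kN·m/kg
  borosilicate glass: M = 13.7 kN·m/kg
Highest index: silicon nitride.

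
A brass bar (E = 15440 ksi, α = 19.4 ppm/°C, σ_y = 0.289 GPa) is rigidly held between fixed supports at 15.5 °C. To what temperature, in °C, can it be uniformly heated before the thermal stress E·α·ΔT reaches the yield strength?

E = 15440 ksi = 106.5 GPa.
σ_y = 0.289 GPa = 289.0 MPa.
E·α·ΔT = 289.0 MPa ⇒ ΔT = 289.0 / (106.5×10³ × 19.4×10⁻⁶) = 139.9 K.
T = 15.5 + 139.9 = 155.4 °C.

155 °C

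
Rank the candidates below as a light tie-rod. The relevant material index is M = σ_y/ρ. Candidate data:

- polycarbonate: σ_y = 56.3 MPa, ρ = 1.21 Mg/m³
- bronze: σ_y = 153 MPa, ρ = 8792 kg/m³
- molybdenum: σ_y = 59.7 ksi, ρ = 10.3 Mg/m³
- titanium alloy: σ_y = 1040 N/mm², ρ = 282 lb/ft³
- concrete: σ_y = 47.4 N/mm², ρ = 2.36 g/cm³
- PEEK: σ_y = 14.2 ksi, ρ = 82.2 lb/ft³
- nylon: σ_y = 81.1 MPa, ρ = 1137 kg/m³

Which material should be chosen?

titanium alloy

In SI units:
  polycarbonate: σ_y = 56.30 MPa, ρ = 1210 kg/m³
  bronze: σ_y = 153.0 MPa, ρ = 8792 kg/m³
  molybdenum: σ_y = 411.6 MPa, ρ = 10300 kg/m³
  titanium alloy: σ_y = 1040 MPa, ρ = 4517 kg/m³
  concrete: σ_y = 47.40 MPa, ρ = 2360 kg/m³
  PEEK: σ_y = 97.91 MPa, ρ = 1317 kg/m³
  nylon: σ_y = 81.10 MPa, ρ = 1137 kg/m³
  titanium alloy: M = 230 kN·m/kg
  PEEK: M = 74.4 kN·m/kg
  nylon: M = 71.3 kN·m/kg
  polycarbonate: M = 46.5 kN·m/kg
  molybdenum: M = 40.0 kN·m/kg
  concrete: M = 20.1 kN·m/kg
  bronze: M = 17.4 kN·m/kg
The maximum is for titanium alloy.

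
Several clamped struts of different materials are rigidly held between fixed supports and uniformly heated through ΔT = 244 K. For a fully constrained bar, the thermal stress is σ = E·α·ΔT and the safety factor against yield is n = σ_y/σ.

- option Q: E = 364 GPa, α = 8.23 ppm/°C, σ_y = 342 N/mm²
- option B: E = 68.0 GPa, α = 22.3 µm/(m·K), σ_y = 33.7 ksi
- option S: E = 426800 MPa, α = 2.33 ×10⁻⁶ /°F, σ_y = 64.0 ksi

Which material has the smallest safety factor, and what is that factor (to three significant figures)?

option Q, n = 0.468

With everything in SI (GPa, ×10⁻⁶/K, MPa):
  option Q: E = 364.0, α = 8.23, σ_y = 342.0 → σ = 731 MPa, n = 0.468
  option B: E = 68.00, α = 22.3, σ_y = 232.4 → σ = 370 MPa, n = 0.628
  option S: E = 426.8, α = 4.19, σ_y = 441.3 → σ = 437 MPa, n = 1.01
Smallest n: option Q with n = 0.468.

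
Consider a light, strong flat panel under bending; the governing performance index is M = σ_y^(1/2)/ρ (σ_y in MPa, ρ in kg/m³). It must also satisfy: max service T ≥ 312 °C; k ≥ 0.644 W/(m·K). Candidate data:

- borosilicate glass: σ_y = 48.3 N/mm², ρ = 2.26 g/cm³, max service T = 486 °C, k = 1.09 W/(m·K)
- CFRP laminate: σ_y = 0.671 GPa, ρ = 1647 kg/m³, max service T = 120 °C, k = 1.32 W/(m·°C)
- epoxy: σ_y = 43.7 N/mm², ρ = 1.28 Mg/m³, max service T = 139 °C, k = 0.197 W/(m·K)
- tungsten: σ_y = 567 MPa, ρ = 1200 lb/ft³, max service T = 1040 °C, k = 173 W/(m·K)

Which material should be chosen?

Screen on constraints: max service T ≥ 312 °C; k ≥ 0.644 W/(m·K). Survivors: borosilicate glass, tungsten.
Putting every candidate on a common basis:
  borosilicate glass: σ_y = 48.30 MPa, ρ = 2260 kg/m³
  tungsten: σ_y = 567.0 MPa, ρ = 19220 kg/m³
  borosilicate glass: M = 3.08×10⁻³
  tungsten: M = 1.24×10⁻³
Highest index: borosilicate glass.

borosilicate glass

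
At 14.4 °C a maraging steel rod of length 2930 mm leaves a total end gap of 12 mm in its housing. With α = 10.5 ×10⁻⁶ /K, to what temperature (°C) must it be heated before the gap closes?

α·L₀·ΔT = 12.0 mm ⇒ ΔT = 12.0 / (10.5×10⁻⁶ × 2930.0) = 390.1 K.
T = 14.4 + 390.1 = 404.5 °C.

404 °C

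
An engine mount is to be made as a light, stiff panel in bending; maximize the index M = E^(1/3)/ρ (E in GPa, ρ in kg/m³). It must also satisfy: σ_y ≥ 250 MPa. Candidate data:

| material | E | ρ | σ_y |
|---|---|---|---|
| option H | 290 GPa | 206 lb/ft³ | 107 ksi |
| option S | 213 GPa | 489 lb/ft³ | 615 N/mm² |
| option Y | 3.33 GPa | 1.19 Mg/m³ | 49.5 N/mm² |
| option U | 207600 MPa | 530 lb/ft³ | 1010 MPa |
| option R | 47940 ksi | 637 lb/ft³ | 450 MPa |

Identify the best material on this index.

option H

Screen on constraints: σ_y ≥ 250 MPa. Survivors: option H, option S, option U, option R.
In SI units:
  option H: E = 290.0 GPa, ρ = 3300 kg/m³
  option S: E = 213.0 GPa, ρ = 7833 kg/m³
  option U: E = 207.6 GPa, ρ = 8490 kg/m³
  option R: E = 330.5 GPa, ρ = 10200 kg/m³
  option H: M = 2.01×10⁻³
  option S: M = 0.762×10⁻³
  option U: M = 0.697×10⁻³
  option R: M = 0.678×10⁻³
The maximum is for option H.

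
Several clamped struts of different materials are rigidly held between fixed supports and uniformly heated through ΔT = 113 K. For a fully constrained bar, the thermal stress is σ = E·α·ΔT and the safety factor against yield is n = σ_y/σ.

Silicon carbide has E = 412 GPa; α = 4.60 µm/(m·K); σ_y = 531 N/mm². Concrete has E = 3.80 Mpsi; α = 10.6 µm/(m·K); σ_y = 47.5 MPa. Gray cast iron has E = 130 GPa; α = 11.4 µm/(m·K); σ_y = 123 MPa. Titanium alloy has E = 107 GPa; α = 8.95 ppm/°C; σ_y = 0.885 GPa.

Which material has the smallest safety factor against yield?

gray cast iron

Converting E to GPa, α to ×10⁻⁶/K, σ_y to MPa, then σ and n for each:
  silicon carbide: E = 412.0, α = 4.60, σ_y = 531.0 → σ = 214 MPa, n = 2.48
  concrete: E = 26.20, α = 10.6, σ_y = 47.50 → σ = 31.4 MPa, n = 1.51
  gray cast iron: E = 130.0, α = 11.4, σ_y = 123.0 → σ = 167 MPa, n = 0.734
  titanium alloy: E = 107.0, α = 8.95, σ_y = 885.0 → σ = 108 MPa, n = 8.18
Gray cast iron has the lowest safety factor, n = 0.734.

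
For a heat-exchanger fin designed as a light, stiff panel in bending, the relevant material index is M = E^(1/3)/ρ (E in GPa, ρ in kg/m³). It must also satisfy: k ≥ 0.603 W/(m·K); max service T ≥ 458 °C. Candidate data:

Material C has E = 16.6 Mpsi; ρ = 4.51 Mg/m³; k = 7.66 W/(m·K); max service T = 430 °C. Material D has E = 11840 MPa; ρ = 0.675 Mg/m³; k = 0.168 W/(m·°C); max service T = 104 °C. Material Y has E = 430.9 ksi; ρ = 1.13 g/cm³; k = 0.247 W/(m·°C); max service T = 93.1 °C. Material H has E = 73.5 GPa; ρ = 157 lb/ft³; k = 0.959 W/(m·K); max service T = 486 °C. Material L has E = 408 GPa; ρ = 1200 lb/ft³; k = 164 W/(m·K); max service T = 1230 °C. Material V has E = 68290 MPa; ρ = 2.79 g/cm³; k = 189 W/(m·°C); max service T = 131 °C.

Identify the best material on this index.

material H

Screen on constraints: k ≥ 0.603 W/(m·K); max service T ≥ 458 °C. Survivors: material H, material L.
After converting to SI:
  material H: E = 73.50 GPa, ρ = 2515 kg/m³
  material L: E = 408.0 GPa, ρ = 19220 kg/m³
  material H: M = 1.67×10⁻³
  material L: M = 0.386×10⁻³
Material H has the largest M.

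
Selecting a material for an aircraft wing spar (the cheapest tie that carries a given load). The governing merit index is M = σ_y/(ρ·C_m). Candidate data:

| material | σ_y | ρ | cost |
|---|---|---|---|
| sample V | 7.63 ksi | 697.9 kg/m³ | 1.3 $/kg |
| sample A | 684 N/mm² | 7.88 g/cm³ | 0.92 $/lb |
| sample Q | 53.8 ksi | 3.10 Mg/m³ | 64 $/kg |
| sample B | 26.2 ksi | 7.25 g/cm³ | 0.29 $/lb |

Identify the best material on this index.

Putting every candidate on a common basis:
  sample V: σ_y = 52.61 MPa, ρ = 697.9 kg/m³, cost = 1.300 $/kg
  sample A: σ_y = 684.0 MPa, ρ = 7880 kg/m³, cost = 2.028 $/kg
  sample Q: σ_y = 370.9 MPa, ρ = 3100 kg/m³, cost = 64.00 $/kg
  sample B: σ_y = 180.6 MPa, ρ = 7250 kg/m³, cost = 0.6393 $/kg
  sample V: M = 58.0 kN·m per $
  sample A: M = 42.8 kN·m per $
  sample B: M = 39.0 kN·m per $
  sample Q: M = 1.87 kN·m per $
Sample V ranks first.

sample V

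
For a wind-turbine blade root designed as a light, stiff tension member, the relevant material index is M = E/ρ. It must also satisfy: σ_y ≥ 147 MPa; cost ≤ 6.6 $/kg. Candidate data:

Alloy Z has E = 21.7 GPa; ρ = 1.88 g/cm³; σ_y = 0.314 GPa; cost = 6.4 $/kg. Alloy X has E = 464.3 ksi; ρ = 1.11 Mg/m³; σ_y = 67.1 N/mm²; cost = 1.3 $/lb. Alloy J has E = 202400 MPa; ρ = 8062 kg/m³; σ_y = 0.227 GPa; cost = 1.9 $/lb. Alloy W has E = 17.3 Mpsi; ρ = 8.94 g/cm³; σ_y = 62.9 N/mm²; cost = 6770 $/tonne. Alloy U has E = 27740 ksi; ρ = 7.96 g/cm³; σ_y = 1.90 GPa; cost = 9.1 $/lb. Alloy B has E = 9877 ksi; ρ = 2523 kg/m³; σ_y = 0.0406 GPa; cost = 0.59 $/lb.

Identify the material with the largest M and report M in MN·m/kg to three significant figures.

alloy J, M = 25.1 MN·m/kg

Screen on constraints: σ_y ≥ 147 MPa; cost ≤ 6.6 $/kg. Survivors: alloy Z, alloy J.
Convert each candidate to consistent units, then evaluate M:
  alloy Z: E = 21.70 GPa, ρ = 1880 kg/m³
  alloy J: E = 202.4 GPa, ρ = 8062 kg/m³
  alloy J: M = 25.1 MN·m/kg
  alloy Z: M = 11.5 MN·m/kg
The maximum is for alloy J.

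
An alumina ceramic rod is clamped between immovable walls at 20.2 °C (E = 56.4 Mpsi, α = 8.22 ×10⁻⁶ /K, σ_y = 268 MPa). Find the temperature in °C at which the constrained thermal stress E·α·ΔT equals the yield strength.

104 °C

E = 56.4 Mpsi = 388.9 GPa.
E·α·ΔT = 268.0 MPa ⇒ ΔT = 268.0 / (388.9×10³ × 8.22×10⁻⁶) = 83.84 K.
T = 20.2 + 83.84 = 104.0 °C.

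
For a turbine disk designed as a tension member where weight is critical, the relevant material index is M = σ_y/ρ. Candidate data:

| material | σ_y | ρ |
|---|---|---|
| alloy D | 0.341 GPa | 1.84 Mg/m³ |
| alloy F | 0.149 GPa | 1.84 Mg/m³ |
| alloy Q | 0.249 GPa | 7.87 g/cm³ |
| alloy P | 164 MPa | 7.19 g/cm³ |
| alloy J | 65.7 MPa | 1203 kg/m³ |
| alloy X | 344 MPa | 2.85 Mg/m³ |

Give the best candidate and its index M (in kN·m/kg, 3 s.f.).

alloy D, M = 185 kN·m/kg

Putting every candidate on a common basis:
  alloy D: σ_y = 341.0 MPa, ρ = 1840 kg/m³
  alloy F: σ_y = 149.0 MPa, ρ = 1840 kg/m³
  alloy Q: σ_y = 249.0 MPa, ρ = 7870 kg/m³
  alloy P: σ_y = 164.0 MPa, ρ = 7190 kg/m³
  alloy J: σ_y = 65.70 MPa, ρ = 1203 kg/m³
  alloy X: σ_y = 344.0 MPa, ρ = 2850 kg/m³
  alloy D: M = 185 kN·m/kg
  alloy X: M = 121 kN·m/kg
  alloy F: M = 81.0 kN·m/kg
  alloy J: M = 54.6 kN·m/kg
  alloy Q: M = 31.6 kN·m/kg
  alloy P: M = 22.8 kN·m/kg
Alloy D has the largest M.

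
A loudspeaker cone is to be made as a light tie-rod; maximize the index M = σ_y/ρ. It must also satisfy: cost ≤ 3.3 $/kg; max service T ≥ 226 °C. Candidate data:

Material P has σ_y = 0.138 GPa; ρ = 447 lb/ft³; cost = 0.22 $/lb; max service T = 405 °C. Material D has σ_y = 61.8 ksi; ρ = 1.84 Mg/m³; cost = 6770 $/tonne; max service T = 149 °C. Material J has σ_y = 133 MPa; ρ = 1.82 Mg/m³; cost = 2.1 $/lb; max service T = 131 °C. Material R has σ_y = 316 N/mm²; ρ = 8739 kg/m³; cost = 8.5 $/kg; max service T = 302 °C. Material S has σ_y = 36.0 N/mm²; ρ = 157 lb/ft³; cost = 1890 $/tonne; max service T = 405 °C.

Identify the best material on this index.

Screen on constraints: cost ≤ 3.3 $/kg; max service T ≥ 226 °C. Survivors: material P, material S.
Convert each candidate to consistent units, then evaluate M:
  material P: σ_y = 138.0 MPa, ρ = 7160 kg/m³
  material S: σ_y = 36.00 MPa, ρ = 2515 kg/m³
  material P: M = 19.3 kN·m/kg
  material S: M = 14.3 kN·m/kg
Material P has the largest M.

material P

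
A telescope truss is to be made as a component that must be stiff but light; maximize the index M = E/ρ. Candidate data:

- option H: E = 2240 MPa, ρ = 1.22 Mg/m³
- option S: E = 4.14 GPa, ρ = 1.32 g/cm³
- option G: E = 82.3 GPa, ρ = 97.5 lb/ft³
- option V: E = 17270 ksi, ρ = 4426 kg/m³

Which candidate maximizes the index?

option G

Normalizing units and computing the index:
  option H: E = 2.240 GPa, ρ = 1220 kg/m³
  option S: E = 4.140 GPa, ρ = 1320 kg/m³
  option G: E = 82.30 GPa, ρ = 1562 kg/m³
  option V: E = 119.1 GPa, ρ = 4426 kg/m³
  option G: M = 52.7 MN·m/kg
  option V: M = 26.9 MN·m/kg
  option S: M = 3.14 MN·m/kg
  option H: M = 1.84 MN·m/kg
The maximum is for option G.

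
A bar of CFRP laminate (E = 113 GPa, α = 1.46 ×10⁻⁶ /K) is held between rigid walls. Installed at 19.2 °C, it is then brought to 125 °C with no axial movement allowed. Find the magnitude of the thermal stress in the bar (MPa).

17.5 MPa

ΔT = 105.8 K. Constrained thermal stress σ = E·α·ΔT = 113.0×10³ MPa × 1.46×10⁻⁶ × 105.8 = 17.5 MPa (compressive).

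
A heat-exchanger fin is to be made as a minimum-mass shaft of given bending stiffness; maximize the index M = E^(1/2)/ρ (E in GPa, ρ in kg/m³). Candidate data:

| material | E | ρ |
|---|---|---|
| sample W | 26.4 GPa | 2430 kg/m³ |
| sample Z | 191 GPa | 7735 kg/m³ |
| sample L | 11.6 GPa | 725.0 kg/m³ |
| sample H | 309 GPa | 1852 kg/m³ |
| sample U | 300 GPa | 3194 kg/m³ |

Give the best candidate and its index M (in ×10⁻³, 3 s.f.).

Per-candidate index values:
  sample H: M = 9.49×10⁻³
  sample U: M = 5.42×10⁻³
  sample L: M = 4.70×10⁻³
  sample W: M = 2.11×10⁻³
  sample Z: M = 1.79×10⁻³
Sample H has the largest M.

sample H, M = 9.49×10⁻³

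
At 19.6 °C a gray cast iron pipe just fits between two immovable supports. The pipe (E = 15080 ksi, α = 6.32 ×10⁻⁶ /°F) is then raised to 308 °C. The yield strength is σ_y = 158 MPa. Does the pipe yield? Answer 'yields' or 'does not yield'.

E = 15080 ksi = 104.0 GPa.
α = 6.32×10⁻⁶/°F × 9/5 = 11.4×10⁻⁶/K.
ΔT = 288.4 K. Constrained thermal stress σ = E·α·ΔT = 104.0×10³ MPa × 11.4×10⁻⁶ × 288.4 = 341 MPa (compressive).
Compare to σ_y = 158 MPa: σ ≥ σ_y, so it yields.

yields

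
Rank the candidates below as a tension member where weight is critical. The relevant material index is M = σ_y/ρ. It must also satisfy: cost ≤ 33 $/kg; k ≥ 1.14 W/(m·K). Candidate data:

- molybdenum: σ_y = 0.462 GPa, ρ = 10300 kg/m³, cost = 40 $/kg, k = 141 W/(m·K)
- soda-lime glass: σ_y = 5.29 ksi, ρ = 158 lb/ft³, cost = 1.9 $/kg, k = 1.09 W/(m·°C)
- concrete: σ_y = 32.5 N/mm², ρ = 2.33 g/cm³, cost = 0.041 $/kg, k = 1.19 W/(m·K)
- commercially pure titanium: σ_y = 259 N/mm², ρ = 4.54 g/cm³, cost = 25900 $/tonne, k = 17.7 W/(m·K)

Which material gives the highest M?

Screen on constraints: cost ≤ 33 $/kg; k ≥ 1.14 W/(m·K). Survivors: concrete, commercially pure titanium.
Putting every candidate on a common basis:
  concrete: σ_y = 32.50 MPa, ρ = 2330 kg/m³
  commercially pure titanium: σ_y = 259.0 MPa, ρ = 4540 kg/m³
  commercially pure titanium: M = 57.0 kN·m/kg
  concrete: M = 13.9 kN·m/kg
Commercially pure titanium ranks first.

commercially pure titanium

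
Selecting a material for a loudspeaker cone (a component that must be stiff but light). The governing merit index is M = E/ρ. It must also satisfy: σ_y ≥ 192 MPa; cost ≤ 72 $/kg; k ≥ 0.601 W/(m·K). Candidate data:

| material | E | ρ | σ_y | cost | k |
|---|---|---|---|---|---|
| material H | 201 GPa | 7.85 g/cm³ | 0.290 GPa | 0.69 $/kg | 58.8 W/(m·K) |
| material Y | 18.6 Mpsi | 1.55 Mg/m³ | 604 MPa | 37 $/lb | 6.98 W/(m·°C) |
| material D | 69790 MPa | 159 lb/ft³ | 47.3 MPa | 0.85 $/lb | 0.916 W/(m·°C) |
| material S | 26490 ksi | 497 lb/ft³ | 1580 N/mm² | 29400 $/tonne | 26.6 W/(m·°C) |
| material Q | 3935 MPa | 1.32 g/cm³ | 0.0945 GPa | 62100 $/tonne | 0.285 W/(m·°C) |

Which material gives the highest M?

Screen on constraints: σ_y ≥ 192 MPa; cost ≤ 72 $/kg; k ≥ 0.601 W/(m·K). Survivors: material H, material S.
After converting to SI:
  material H: E = 201.0 GPa, ρ = 7850 kg/m³
  material S: E = 182.6 GPa, ρ = 7961 kg/m³
  material H: M = 25.6 MN·m/kg
  material S: M = 22.9 MN·m/kg
Highest index: material H.

material H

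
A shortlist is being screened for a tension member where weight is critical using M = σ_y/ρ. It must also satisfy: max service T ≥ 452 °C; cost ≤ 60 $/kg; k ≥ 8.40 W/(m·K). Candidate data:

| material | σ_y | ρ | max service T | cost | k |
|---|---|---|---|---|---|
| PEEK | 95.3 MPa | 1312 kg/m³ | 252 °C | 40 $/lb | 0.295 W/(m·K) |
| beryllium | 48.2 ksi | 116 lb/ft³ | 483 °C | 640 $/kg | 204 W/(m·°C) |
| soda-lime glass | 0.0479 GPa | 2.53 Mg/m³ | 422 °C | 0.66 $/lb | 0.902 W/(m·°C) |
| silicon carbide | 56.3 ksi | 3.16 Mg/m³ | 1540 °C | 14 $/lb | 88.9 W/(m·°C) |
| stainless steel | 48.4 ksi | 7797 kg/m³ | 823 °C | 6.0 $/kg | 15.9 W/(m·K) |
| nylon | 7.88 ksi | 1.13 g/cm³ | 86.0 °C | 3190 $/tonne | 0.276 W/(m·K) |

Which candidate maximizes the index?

silicon carbide

Screen on constraints: max service T ≥ 452 °C; cost ≤ 60 $/kg; k ≥ 8.40 W/(m·K). Survivors: silicon carbide, stainless steel.
Normalizing units and computing the index:
  silicon carbide: σ_y = 388.2 MPa, ρ = 3160 kg/m³
  stainless steel: σ_y = 333.7 MPa, ρ = 7797 kg/m³
  silicon carbide: M = 123 kN·m/kg
  stainless steel: M = 42.8 kN·m/kg
The maximum is for silicon carbide.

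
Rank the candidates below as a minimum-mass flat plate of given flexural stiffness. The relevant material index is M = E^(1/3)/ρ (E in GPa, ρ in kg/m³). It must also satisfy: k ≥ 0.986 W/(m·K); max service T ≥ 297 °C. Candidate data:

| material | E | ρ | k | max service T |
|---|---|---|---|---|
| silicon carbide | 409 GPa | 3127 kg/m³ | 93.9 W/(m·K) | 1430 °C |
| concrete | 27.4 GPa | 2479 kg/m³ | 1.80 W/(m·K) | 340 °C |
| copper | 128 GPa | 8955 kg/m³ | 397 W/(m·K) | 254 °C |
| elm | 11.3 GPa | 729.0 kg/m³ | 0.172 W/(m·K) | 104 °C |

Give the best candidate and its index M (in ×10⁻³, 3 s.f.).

Screen on constraints: k ≥ 0.986 W/(m·K); max service T ≥ 297 °C. Survivors: silicon carbide, concrete.
Evaluate M for each candidate:
  silicon carbide: M = 2.37×10⁻³
  concrete: M = 1.22×10⁻³
Silicon carbide ranks first.

silicon carbide, M = 2.37×10⁻³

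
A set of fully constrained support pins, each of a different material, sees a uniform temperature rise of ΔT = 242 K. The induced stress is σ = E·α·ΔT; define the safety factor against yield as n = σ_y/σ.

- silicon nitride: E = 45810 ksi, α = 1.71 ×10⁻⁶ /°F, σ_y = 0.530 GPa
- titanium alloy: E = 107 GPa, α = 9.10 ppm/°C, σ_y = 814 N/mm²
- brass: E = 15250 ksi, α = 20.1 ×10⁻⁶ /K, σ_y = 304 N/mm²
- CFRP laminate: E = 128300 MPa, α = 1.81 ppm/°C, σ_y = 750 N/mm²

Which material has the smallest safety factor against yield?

Converting E to GPa, α to ×10⁻⁶/K, σ_y to MPa, then σ and n for each:
  silicon nitride: E = 315.8, α = 3.08, σ_y = 530.0 → σ = 235 MPa, n = 2.25
  titanium alloy: E = 107.0, α = 9.10, σ_y = 814.0 → σ = 236 MPa, n = 3.45
  brass: E = 105.1, α = 20.1, σ_y = 304.0 → σ = 511 MPa, n = 0.594
  CFRP laminate: E = 128.3, α = 1.81, σ_y = 750.0 → σ = 56.2 MPa, n = 13.3
The minimum is brass at n = 0.594.

brass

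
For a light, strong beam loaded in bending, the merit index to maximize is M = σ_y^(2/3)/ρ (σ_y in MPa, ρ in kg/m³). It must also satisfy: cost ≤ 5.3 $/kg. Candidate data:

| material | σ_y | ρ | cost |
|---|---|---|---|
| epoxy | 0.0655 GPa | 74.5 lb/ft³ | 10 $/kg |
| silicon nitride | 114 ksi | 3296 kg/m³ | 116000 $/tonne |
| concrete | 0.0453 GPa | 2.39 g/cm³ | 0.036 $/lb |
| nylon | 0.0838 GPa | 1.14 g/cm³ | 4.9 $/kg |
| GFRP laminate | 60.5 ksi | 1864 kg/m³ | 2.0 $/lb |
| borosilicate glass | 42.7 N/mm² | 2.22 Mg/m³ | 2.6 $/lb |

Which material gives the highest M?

Screen on constraints: cost ≤ 5.3 $/kg. Survivors: concrete, nylon, GFRP laminate.
In SI units:
  concrete: σ_y = 45.30 MPa, ρ = 2390 kg/m³
  nylon: σ_y = 83.80 MPa, ρ = 1140 kg/m³
  GFRP laminate: σ_y = 417.1 MPa, ρ = 1864 kg/m³
  GFRP laminate: M = 30.0×10⁻³
  nylon: M = 16.8×10⁻³
  concrete: M = 5.32×10⁻³
GFRP laminate has the largest M.

GFRP laminate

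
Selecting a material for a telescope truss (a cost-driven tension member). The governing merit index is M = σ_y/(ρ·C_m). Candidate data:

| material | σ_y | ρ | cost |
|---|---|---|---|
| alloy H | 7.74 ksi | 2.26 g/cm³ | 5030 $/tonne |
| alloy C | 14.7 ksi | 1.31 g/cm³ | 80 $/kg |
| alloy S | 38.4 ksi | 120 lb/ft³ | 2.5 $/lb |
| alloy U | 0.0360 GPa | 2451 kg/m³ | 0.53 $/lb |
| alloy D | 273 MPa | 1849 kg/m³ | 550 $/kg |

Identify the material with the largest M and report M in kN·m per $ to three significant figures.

Putting every candidate on a common basis:
  alloy H: σ_y = 53.37 MPa, ρ = 2260 kg/m³, cost = 5.030 $/kg
  alloy C: σ_y = 101.4 MPa, ρ = 1310 kg/m³, cost = 80.00 $/kg
  alloy S: σ_y = 264.8 MPa, ρ = 1922 kg/m³, cost = 5.511 $/kg
  alloy U: σ_y = 36.00 MPa, ρ = 2451 kg/m³, cost = 1.168 $/kg
  alloy D: σ_y = 273.0 MPa, ρ = 1849 kg/m³, cost = 550.0 $/kg
  alloy S: M = 25.0 kN·m per $
  alloy U: M = 12.6 kN·m per $
  alloy H: M = 4.69 kN·m per $
  alloy C: M = 0.967 kN·m per $
  alloy D: M = 0.268 kN·m per $
The maximum is for alloy S.

alloy S, M = 25.0 kN·m per $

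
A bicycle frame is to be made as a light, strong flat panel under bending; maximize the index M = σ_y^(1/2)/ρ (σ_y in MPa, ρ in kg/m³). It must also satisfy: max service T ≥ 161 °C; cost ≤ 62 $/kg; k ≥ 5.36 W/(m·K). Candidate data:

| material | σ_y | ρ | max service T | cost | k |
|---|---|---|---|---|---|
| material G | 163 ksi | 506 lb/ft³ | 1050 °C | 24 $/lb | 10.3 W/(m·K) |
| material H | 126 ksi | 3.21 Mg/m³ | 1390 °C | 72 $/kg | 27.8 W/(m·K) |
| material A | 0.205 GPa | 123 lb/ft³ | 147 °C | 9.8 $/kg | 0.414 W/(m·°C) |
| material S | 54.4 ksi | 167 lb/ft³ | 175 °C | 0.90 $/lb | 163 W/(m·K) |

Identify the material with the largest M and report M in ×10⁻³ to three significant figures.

Screen on constraints: max service T ≥ 161 °C; cost ≤ 62 $/kg; k ≥ 5.36 W/(m·K). Survivors: material G, material S.
Normalizing units and computing the index:
  material G: σ_y = 1124 MPa, ρ = 8105 kg/m³
  material S: σ_y = 375.1 MPa, ρ = 2675 kg/m³
  material S: M = 7.24×10⁻³
  material G: M = 4.14×10⁻³
Highest index: material S.

material S, M = 7.24×10⁻³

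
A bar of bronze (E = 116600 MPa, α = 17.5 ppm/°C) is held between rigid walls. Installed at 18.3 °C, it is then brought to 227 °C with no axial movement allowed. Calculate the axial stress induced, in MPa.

426 MPa

E = 116600 MPa = 116.6 GPa.
ΔT = 208.7 K. Constrained thermal stress σ = E·α·ΔT = 116.6×10³ MPa × 17.5×10⁻⁶ × 208.7 = 426 MPa (compressive).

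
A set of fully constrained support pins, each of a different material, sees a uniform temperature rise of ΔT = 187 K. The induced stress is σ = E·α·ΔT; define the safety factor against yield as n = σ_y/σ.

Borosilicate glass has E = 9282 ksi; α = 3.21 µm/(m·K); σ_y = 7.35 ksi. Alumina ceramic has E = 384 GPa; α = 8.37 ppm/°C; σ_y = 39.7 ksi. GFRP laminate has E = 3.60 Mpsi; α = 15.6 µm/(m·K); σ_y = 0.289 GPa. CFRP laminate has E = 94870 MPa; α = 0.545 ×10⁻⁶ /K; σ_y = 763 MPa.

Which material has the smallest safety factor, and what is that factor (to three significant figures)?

alumina ceramic, n = 0.455

Per material, after unit conversion:
  borosilicate glass: E = 64.00, α = 3.21, σ_y = 50.68 → σ = 38.4 MPa, n = 1.32
  alumina ceramic: E = 384.0, α = 8.37, σ_y = 273.7 → σ = 601 MPa, n = 0.455
  GFRP laminate: E = 24.82, α = 15.6, σ_y = 289.0 → σ = 72.4 MPa, n = 3.99
  CFRP laminate: E = 94.87, α = 0.545, σ_y = 763.0 → σ = 9.67 MPa, n = 78.9
Alumina ceramic has the lowest safety factor, n = 0.455.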